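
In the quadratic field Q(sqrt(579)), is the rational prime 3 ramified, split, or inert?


K = Q(sqrt(579)). Since d mod 4 = 3, disc(K) = 2316.
Check p | disc: 2316 mod 3 = 0.
p divides disc, so p ramifies: (p) = P^2 with e=2, f=1, g=1.
Therefore p is ramified.

ramified


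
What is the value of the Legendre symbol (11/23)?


p = 23 is prime, so compute (11/23) with the reciprocity algorithm (Jacobi-symbol steps: pull out 2s via (2/n), flip via reciprocity, reduce):
  reciprocity: (11/23) -> -(23/11)
  reduce: (1/11)
  (1/11) = 1
Product of signs = -1
(11/23) = -1

-1


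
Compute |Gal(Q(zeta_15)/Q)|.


|Gal(Q(zeta_15)/Q)| = phi(15)
= 8

8


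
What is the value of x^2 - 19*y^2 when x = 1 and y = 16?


x^2 - d*y^2
= 1^2 - 19*16^2
= 1 - 4864
= -4863

-4863


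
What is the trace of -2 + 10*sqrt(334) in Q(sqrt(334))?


Tr(a + b*sqrt(d)) = (a + b*sqrt(d)) + (a - b*sqrt(d)) = 2a
= 2 * (-2)
= -4

-4


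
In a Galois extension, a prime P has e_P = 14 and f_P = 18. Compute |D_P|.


|D_P| = e * f
= 14 * 18
= 252

252


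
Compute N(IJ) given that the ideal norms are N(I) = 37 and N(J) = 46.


N(IJ) = N(I) * N(J)
= 37 * 46
= 1702

1702


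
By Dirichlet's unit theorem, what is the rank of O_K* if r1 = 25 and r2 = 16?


By Dirichlet's unit theorem:
rank = r1 + r2 - 1
= 25 + 16 - 1
= 40

40


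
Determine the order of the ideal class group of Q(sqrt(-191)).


K = Q(sqrt(-191)). d mod 4 = 1, so D = disc(K) = d = -191
h(K) equals the number of primitive reduced positive-definite forms (a, b, c) = a*x^2 + b*x*y + c*y^2 with b^2 - 4ac = D,
where reduced means |b| <= a <= c, with b >= 0 whenever |b| = a or a = c, and primitive means gcd(a, b, c) = 1.
Reduced forces 3a^2 <= |D| = 191, so 1 <= a <= 7; b must have the parity of D, and c = (b^2 - D)/(4a) must be an integer >= a.
Enumerate a = 1..7, b in [-a, a]:
  a=1: (1, 1, 48)  [1]
  a=2: (2, -1, 24), (2, 1, 24)  [2]
  a=3: (3, -1, 16), (3, 1, 16)  [2]
  a=4: (4, -1, 12), (4, 1, 12)  [2]
  a=5: (5, -3, 10), (5, 3, 10)  [2]
  a=6: (6, -5, 9), (6, -1, 8), (6, 1, 8), (6, 5, 9)  [4]
  a=7: none
Total reduced forms: 1 + 2 + 2 + 2 + 2 + 4 = 13
h = 13

13


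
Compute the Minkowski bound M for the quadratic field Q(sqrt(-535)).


d = -535, d mod 4 = 1, so disc(K) = d = -535; |disc(K)| = 535
Imaginary quadratic field, so n = 2, s = r2 = 1, r1 = 0
M = (n!/n^n) * (4/pi)^s * sqrt(|disc(K)|) = (2!/2^2) * (4/pi)^1 * sqrt(535)
= 0.5 * 1.273240 * 23.130067
= 14.7251

14.7251


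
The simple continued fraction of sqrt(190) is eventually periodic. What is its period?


Run the CF algorithm for sqrt(190).
a_0 = floor(sqrt(190)) = 13; set m_0=0, q_0=1.
Recurrence: m' = q*a - m,  q' = (d - m'^2)/q,  a' = floor((a_0 + m')/q').
  step 1: m=13, q=21, a=1
  step 2: m=8, q=6, a=3
  step 3: m=10, q=15, a=1
  step 4: m=5, q=11, a=1
  step 5: m=6, q=14, a=1
  step 6: m=8, q=9, a=2
  step 7: m=10, q=10, a=2
  step 8: m=10, q=9, a=2
  step 9: m=8, q=14, a=1
  step 10: m=6, q=11, a=1
  step 11: m=5, q=15, a=1
  step 12: m=10, q=6, a=3
  step 13: m=8, q=21, a=1
  step 14: m=13, q=1, a=26
a_14 = 2*a_0 = 26, so the period closes here.
sqrt(190) = [13; 1, 3, 1, 1, 1, 2, 2, 2, 1, 1, 1, 3, 1, 26]
Period length = 14

14


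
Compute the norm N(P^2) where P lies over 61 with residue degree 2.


N(P^a) = p^(a*f)
= 61^(2*2)
= 61^4
= 13845841

13845841


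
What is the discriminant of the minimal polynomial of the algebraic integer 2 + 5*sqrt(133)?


The element 2 + 5*sqrt(133) has minimal polynomial:
x^2 - 4*x - 3321
Discriminant = (-4)^2 - 4*(-3321)
= 16 + 13284
= 13300

13300


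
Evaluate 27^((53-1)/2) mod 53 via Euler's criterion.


p = 53 is prime and the exponent is (p-1)/2 = 26, so by Euler's criterion 27^26 = (27/53) = +1 or -1 mod 53.
Compute by square-and-multiply:
  26 = 16 + 8 + 2 (binary 11010)
  Repeated squaring mod 53: 27^1 = 27, 27^2 = 40, 27^4 = 10, 27^8 = 47, 27^16 = 36
  27^26 = 27^16 * 27^8 * 27^2 = 36 * 47 * 40 mod 53
    36 * 47 = 1692 = 49 mod 53
    49 * 40 = 1960 = 52 mod 53
  27^26 = 52 mod 53
Result 52 = p - 1 = -1 mod 53: 27 is a quadratic non-residue mod 53. As a residue in [0, p-1] the value is 52.
27^26 mod 53 = 52

52


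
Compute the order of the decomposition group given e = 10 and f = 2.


|D_P| = e * f
= 10 * 2
= 20

20


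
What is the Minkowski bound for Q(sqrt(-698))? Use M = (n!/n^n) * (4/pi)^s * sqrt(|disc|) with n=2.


d = -698, d mod 4 = 2, so disc(K) = 4d = -2792; |disc(K)| = 2792
Imaginary quadratic field, so n = 2, s = r2 = 1, r1 = 0
M = (n!/n^n) * (4/pi)^s * sqrt(|disc(K)|) = (2!/2^2) * (4/pi)^1 * sqrt(2792)
= 0.5 * 1.273240 * 52.839379
= 33.6386

33.6386


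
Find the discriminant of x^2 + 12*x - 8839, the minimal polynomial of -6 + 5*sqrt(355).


The element -6 + 5*sqrt(355) has minimal polynomial:
x^2 + 12*x - 8839
Discriminant = (12)^2 - 4*(-8839)
= 144 + 35356
= 35500

35500


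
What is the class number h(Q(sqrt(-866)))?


K = Q(sqrt(-866)). d mod 4 = 2, so D = disc(K) = 4d = -3464
h(K) equals the number of primitive reduced positive-definite forms (a, b, c) = a*x^2 + b*x*y + c*y^2 with b^2 - 4ac = D,
where reduced means |b| <= a <= c, with b >= 0 whenever |b| = a or a = c, and primitive means gcd(a, b, c) = 1.
Reduced forces 3a^2 <= |D| = 3464, so 1 <= a <= 33; b must have the parity of D, and c = (b^2 - D)/(4a) must be an integer >= a.
Enumerate a = 1..33, b in [-a, a]:
  a=1: (1, 0, 866)  [1]
  a=2: (2, 0, 433)  [1]
  a=3: (3, -2, 289), (3, 2, 289)  [2]
  a=4: none
  a=5: (5, -4, 174), (5, 4, 174)  [2]
  a=6: (6, -4, 145), (6, 4, 145)  [2]
  a=7: (7, -6, 125), (7, 6, 125)  [2]
  a=8: none
  a=9: (9, -8, 98), (9, 8, 98)  [2]
  a=10: (10, -4, 87), (10, 4, 87)  [2]
  a=11: (11, -10, 81), (11, 10, 81)  [2]
  a=12..13: none
  a=14: (14, -8, 63), (14, 8, 63)  [2]
  a=15: (15, -14, 61), (15, -4, 58), (15, 4, 58), (15, 14, 61)  [4]
  a=16: none
  a=17: (17, -2, 51), (17, 2, 51)  [2]
  a=18: (18, -8, 49), (18, 8, 49)  [2]
  a=19..20: none
  a=21: (21, -20, 46), (21, -8, 42), (21, 8, 42), (21, 20, 46)  [4]
  a=22: (22, -12, 41), (22, 12, 41)  [2]
  a=23: (23, -20, 42), (23, 20, 42)  [2]
  a=24: none
  a=25: (25, -6, 35), (25, 6, 35)  [2]
  a=26: none
  a=27: (27, -10, 33), (27, 10, 33)  [2]
  a=28: none
  a=29: (29, -4, 30), (29, 4, 30)  [2]
  a=30: (30, -16, 31), (30, 16, 31)  [2]
  a=31..32: none
  a=33: (33, -32, 34), (33, 32, 34)  [2]
Total reduced forms: 1 + 1 + 2 + 2 + 2 + 2 + 2 + 2 + 2 + 2 + 4 + 2 + 2 + 4 + 2 + 2 + 2 + 2 + 2 + 2 + 2 = 44
h = 44

44


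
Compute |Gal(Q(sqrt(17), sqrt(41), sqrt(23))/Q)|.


The 3 square roots of distinct primes are multiplicatively independent over Q,
so [K:Q] = 2^3 and Gal(K/Q) is isomorphic to (Z/2Z)^3.
|Gal| = 2^3 = 8

8


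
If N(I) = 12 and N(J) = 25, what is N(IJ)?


N(IJ) = N(I) * N(J)
= 12 * 25
= 300

300


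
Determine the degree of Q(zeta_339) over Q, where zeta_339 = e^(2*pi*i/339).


The degree equals Euler's totient phi(339).
339 = 3 * 113
phi(339) = 224

224


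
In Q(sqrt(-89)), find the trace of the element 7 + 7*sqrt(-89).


Tr(a + b*sqrt(d)) = (a + b*sqrt(d)) + (a - b*sqrt(d)) = 2a
= 2 * (7)
= 14

14


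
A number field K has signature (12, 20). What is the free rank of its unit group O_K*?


By Dirichlet's unit theorem:
rank = r1 + r2 - 1
= 12 + 20 - 1
= 31

31


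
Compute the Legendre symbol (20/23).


p = 23 is prime, so compute (20/23) with the reciprocity algorithm (Jacobi-symbol steps: pull out 2s via (2/n), flip via reciprocity, reduce):
  pull out 2: (2/23) = +1  (since 23 mod 8 = 7)
  pull out 2: (2/23) = +1  (since 23 mod 8 = 7)
  reciprocity: (5/23) -> +(23/5)
  reduce: (3/5)
  reciprocity: (3/5) -> +(5/3)
  reduce: (2/3)
  pull out 2: (2/3) = -1  (since 3 mod 8 = 3)
  (1/3) = 1
Product of signs = -1
(20/23) = -1

-1


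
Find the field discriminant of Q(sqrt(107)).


For K = Q(sqrt(d)) with d squarefree: disc(K) = d if d = 1 mod 4, and disc(K) = 4d if d = 2 or 3 mod 4.
Here d = 107, and d mod 4 = 3.
d = 3 mod 4, not 1 (O_K = Z[sqrt(d)]), so disc(K) = 4d = 4 * (107) = 428

428


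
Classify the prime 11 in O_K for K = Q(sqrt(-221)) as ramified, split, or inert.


K = Q(sqrt(-221)). Since d mod 4 = 3, disc(K) = -884.
Check p | disc: -884 mod 11 = 7.
p does not divide disc. Compute Legendre symbol (d/p):
10^((11-1)/2) mod 11 = -1
(d/p) = -1, so p is inert: (p) stays prime with e=1, f=2, g=1.
Therefore p is inert.

inert


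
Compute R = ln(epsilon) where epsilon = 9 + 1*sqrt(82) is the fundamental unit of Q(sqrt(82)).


epsilon = 9 + 1*sqrt(82)
= 18.0554
R = ln(18.0554)
= 2.8934

2.8934


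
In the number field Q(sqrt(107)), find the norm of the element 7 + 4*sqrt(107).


N(a + b*sqrt(d)) = a^2 - d*b^2
= (7)^2 - (107)*(4)^2
= 49 - 1712
= -1663

-1663


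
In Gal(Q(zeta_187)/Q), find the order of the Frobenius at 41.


The Frobenius at p in Gal(Q(zeta_n)/Q) = (Z/nZ)* is the class of p, so its order is ord_187(41), the smallest k >= 1 with 41^k = 1 mod 187.
n = 187 = 11 * 17, phi(187) = 160; the order divides phi(n).
Divisors of 160: 1, 2, 4, 5, 8, 10, 16, 20, 32, 40, 80, 160
Repeated squaring mod 187: 41^1 = 41, 41^2 = 185, 41^4 = 4, 41^8 = 16, 41^16 = 69, 41^32 = 86, 41^64 = 103, 41^128 = 137
Test divisors in increasing order:
  k=1: 41^1 = 41 mod 187
  k=2: 41^2 = 185 mod 187
  k=4: 41^4 = 4 mod 187
  k=5: 41^5 = 4 * 41 = 164 mod 187
  k=8: 41^8 = 16 mod 187
  k=10: 41^10 = 16 * 185 = 155 mod 187
  k=16: 41^16 = 69 mod 187
  k=20: 41^20 = 69 * 4 = 89 mod 187
  k=32: 41^32 = 86 mod 187
  k=40: 41^40 = 86 * 16 = 67 mod 187
  k=80: 41^80 = 103 * 69 = 1 mod 187  <- first divisor giving 1
Order = 80

80


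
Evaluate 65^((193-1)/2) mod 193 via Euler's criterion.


p = 193 is prime and the exponent is (p-1)/2 = 96, so by Euler's criterion 65^96 = (65/193) = +1 or -1 mod 193.
Compute by square-and-multiply:
  96 = 64 + 32 (binary 1100000)
  Repeated squaring mod 193: 65^1 = 65, 65^2 = 172, 65^4 = 55, 65^8 = 130, 65^16 = 109, 65^32 = 108, 65^64 = 84
  65^96 = 65^64 * 65^32 = 84 * 108 mod 193
    84 * 108 = 9072 = 1 mod 193
  65^96 = 1 mod 193
Result 1: 65 is a quadratic residue mod 193.
65^96 mod 193 = 1

1


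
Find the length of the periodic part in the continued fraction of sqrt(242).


Run the CF algorithm for sqrt(242).
a_0 = floor(sqrt(242)) = 15; set m_0=0, q_0=1.
Recurrence: m' = q*a - m,  q' = (d - m'^2)/q,  a' = floor((a_0 + m')/q').
  step 1: m=15, q=17, a=1
  step 2: m=2, q=14, a=1
  step 3: m=12, q=7, a=3
  step 4: m=9, q=23, a=1
  step 5: m=14, q=2, a=14
  step 6: m=14, q=23, a=1
  step 7: m=9, q=7, a=3
  step 8: m=12, q=14, a=1
  step 9: m=2, q=17, a=1
  step 10: m=15, q=1, a=30
a_10 = 2*a_0 = 30, so the period closes here.
sqrt(242) = [15; 1, 1, 3, 1, 14, 1, 3, 1, 1, 30]
Period length = 10

10


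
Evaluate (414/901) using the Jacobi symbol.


Compute (414/901) via quadratic reciprocity:
  pull out 2: (2/901) = -1  (since 901 mod 8 = 5)
  reciprocity: (207/901) -> +(901/207)
  reduce: (73/207)
  reciprocity: (73/207) -> +(207/73)
  reduce: (61/73)
  reciprocity: (61/73) -> +(73/61)
  reduce: (12/61)
  pull out 2: (2/61) = -1  (since 61 mod 8 = 5)
  pull out 2: (2/61) = -1  (since 61 mod 8 = 5)
  reciprocity: (3/61) -> +(61/3)
  reduce: (1/3)
  (1/3) = 1
Product of signs = -1

-1


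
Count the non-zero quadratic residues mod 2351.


For prime p, the number of non-zero quadratic residues is (p-1)/2.
= (2351-1)/2
= 1175

1175


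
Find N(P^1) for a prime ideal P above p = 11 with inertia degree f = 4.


N(P^a) = p^(a*f)
= 11^(1*4)
= 11^4
= 14641

14641


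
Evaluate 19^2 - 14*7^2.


x^2 - d*y^2
= 19^2 - 14*7^2
= 361 - 686
= -325

-325


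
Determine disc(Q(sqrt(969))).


For K = Q(sqrt(d)) with d squarefree: disc(K) = d if d = 1 mod 4, and disc(K) = 4d if d = 2 or 3 mod 4.
Here d = 969, and d mod 4 = 1.
d = 1 mod 4 (O_K = Z[(1+sqrt(d))/2]), so disc(K) = d = 969

969


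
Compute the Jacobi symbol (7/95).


Compute (7/95) via quadratic reciprocity:
  reciprocity: (7/95) -> -(95/7)
  reduce: (4/7)
  pull out 2: (2/7) = +1  (since 7 mod 8 = 7)
  pull out 2: (2/7) = +1  (since 7 mod 8 = 7)
  (1/7) = 1
Product of signs = -1

-1


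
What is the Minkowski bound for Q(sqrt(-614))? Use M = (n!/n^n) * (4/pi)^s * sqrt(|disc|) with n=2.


d = -614, d mod 4 = 2, so disc(K) = 4d = -2456; |disc(K)| = 2456
Imaginary quadratic field, so n = 2, s = r2 = 1, r1 = 0
M = (n!/n^n) * (4/pi)^s * sqrt(|disc(K)|) = (2!/2^2) * (4/pi)^1 * sqrt(2456)
= 0.5 * 1.273240 * 49.558047
= 31.5496

31.5496


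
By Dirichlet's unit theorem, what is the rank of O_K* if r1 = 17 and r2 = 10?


By Dirichlet's unit theorem:
rank = r1 + r2 - 1
= 17 + 10 - 1
= 26

26


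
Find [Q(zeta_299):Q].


The degree equals Euler's totient phi(299).
299 = 13 * 23
phi(299) = 264

264


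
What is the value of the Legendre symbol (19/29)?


p = 29 is prime, so compute (19/29) with the reciprocity algorithm (Jacobi-symbol steps: pull out 2s via (2/n), flip via reciprocity, reduce):
  reciprocity: (19/29) -> +(29/19)
  reduce: (10/19)
  pull out 2: (2/19) = -1  (since 19 mod 8 = 3)
  reciprocity: (5/19) -> +(19/5)
  reduce: (4/5)
  pull out 2: (2/5) = -1  (since 5 mod 8 = 5)
  pull out 2: (2/5) = -1  (since 5 mod 8 = 5)
  (1/5) = 1
Product of signs = -1
(19/29) = -1

-1


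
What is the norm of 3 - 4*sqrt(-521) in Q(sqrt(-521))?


N(a + b*sqrt(d)) = a^2 - d*b^2
= (3)^2 - (-521)*(-4)^2
= 9 + 8336
= 8345

8345


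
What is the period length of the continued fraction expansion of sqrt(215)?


Run the CF algorithm for sqrt(215).
a_0 = floor(sqrt(215)) = 14; set m_0=0, q_0=1.
Recurrence: m' = q*a - m,  q' = (d - m'^2)/q,  a' = floor((a_0 + m')/q').
  step 1: m=14, q=19, a=1
  step 2: m=5, q=10, a=1
  step 3: m=5, q=19, a=1
  step 4: m=14, q=1, a=28
a_4 = 2*a_0 = 28, so the period closes here.
sqrt(215) = [14; 1, 1, 1, 28]
Period length = 4

4


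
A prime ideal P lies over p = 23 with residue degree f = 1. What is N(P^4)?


N(P^a) = p^(a*f)
= 23^(4*1)
= 23^4
= 279841

279841


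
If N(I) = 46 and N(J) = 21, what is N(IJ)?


N(IJ) = N(I) * N(J)
= 46 * 21
= 966

966


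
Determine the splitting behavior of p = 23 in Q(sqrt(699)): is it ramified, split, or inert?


K = Q(sqrt(699)). Since d mod 4 = 3, disc(K) = 2796.
Check p | disc: 2796 mod 23 = 13.
p does not divide disc. Compute Legendre symbol (d/p):
9^((23-1)/2) mod 23 = 1
(d/p) = 1, so p splits: (p) = P*P' with e=1, f=1, g=2.
Therefore p is split.

split


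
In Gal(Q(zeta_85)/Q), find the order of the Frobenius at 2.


The Frobenius at p in Gal(Q(zeta_n)/Q) = (Z/nZ)* is the class of p, so its order is ord_85(2), the smallest k >= 1 with 2^k = 1 mod 85.
n = 85 = 5 * 17, phi(85) = 64; the order divides phi(n).
Divisors of 64: 1, 2, 4, 8, 16, 32, 64
Repeated squaring mod 85: 2^1 = 2, 2^2 = 4, 2^4 = 16, 2^8 = 1, 2^16 = 1, 2^32 = 1, 2^64 = 1
Test divisors in increasing order:
  k=1: 2^1 = 2 mod 85
  k=2: 2^2 = 4 mod 85
  k=4: 2^4 = 16 mod 85
  k=8: 2^8 = 1 mod 85  <- first divisor giving 1
Order = 8

8


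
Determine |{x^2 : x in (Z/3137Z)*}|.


For prime p, the number of non-zero quadratic residues is (p-1)/2.
= (3137-1)/2
= 1568

1568


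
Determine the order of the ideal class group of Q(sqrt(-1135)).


K = Q(sqrt(-1135)). d mod 4 = 1, so D = disc(K) = d = -1135
h(K) equals the number of primitive reduced positive-definite forms (a, b, c) = a*x^2 + b*x*y + c*y^2 with b^2 - 4ac = D,
where reduced means |b| <= a <= c, with b >= 0 whenever |b| = a or a = c, and primitive means gcd(a, b, c) = 1.
Reduced forces 3a^2 <= |D| = 1135, so 1 <= a <= 19; b must have the parity of D, and c = (b^2 - D)/(4a) must be an integer >= a.
Enumerate a = 1..19, b in [-a, a]:
  a=1: (1, 1, 284)  [1]
  a=2: (2, -1, 142), (2, 1, 142)  [2]
  a=3: none
  a=4: (4, -1, 71), (4, 1, 71)  [2]
  a=5: (5, 5, 58)  [1]
  a=6..7: none
  a=8: (8, -7, 37), (8, 7, 37)  [2]
  a=9: none
  a=10: (10, -5, 29), (10, 5, 29)  [2]
  a=11: (11, -3, 26), (11, 3, 26)  [2]
  a=12: none
  a=13: (13, -3, 22), (13, 3, 22)  [2]
  a=14..15: none
  a=16: (16, -9, 19), (16, 9, 19)  [2]
  a=17: (17, -15, 20), (17, 15, 20)  [2]
  a=18..19: none
Total reduced forms: 1 + 2 + 2 + 1 + 2 + 2 + 2 + 2 + 2 + 2 = 18
h = 18

18


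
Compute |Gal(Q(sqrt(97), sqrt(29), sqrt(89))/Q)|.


The 3 square roots of distinct primes are multiplicatively independent over Q,
so [K:Q] = 2^3 and Gal(K/Q) is isomorphic to (Z/2Z)^3.
|Gal| = 2^3 = 8

8


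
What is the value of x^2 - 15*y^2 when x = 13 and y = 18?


x^2 - d*y^2
= 13^2 - 15*18^2
= 169 - 4860
= -4691

-4691


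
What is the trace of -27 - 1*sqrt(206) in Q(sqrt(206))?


Tr(a + b*sqrt(d)) = (a + b*sqrt(d)) + (a - b*sqrt(d)) = 2a
= 2 * (-27)
= -54

-54


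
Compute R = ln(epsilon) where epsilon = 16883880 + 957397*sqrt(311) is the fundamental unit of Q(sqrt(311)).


epsilon = 16883880 + 957397*sqrt(311)
= 3.3768e+07
R = ln(3.3768e+07)
= 17.3350

17.3350


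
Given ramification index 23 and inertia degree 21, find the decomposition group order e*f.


|D_P| = e * f
= 23 * 21
= 483

483


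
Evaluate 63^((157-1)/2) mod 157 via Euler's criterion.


p = 157 is prime and the exponent is (p-1)/2 = 78, so by Euler's criterion 63^78 = (63/157) = +1 or -1 mod 157.
Compute by square-and-multiply:
  78 = 64 + 8 + 4 + 2 (binary 1001110)
  Repeated squaring mod 157: 63^1 = 63, 63^2 = 44, 63^4 = 52, 63^8 = 35, 63^16 = 126, 63^32 = 19, 63^64 = 47
  63^78 = 63^64 * 63^8 * 63^4 * 63^2 = 47 * 35 * 52 * 44 mod 157
    47 * 35 = 1645 = 75 mod 157
    75 * 52 = 3900 = 132 mod 157
    132 * 44 = 5808 = 156 mod 157
  63^78 = 156 mod 157
Result 156 = p - 1 = -1 mod 157: 63 is a quadratic non-residue mod 157. As a residue in [0, p-1] the value is 156.
63^78 mod 157 = 156

156


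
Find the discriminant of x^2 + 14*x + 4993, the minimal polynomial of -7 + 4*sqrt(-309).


The element -7 + 4*sqrt(-309) has minimal polynomial:
x^2 + 14*x + 4993
Discriminant = (14)^2 - 4*(4993)
= 196 - 19972
= -19776

-19776


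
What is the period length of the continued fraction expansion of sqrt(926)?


Run the CF algorithm for sqrt(926).
a_0 = floor(sqrt(926)) = 30; set m_0=0, q_0=1.
Recurrence: m' = q*a - m,  q' = (d - m'^2)/q,  a' = floor((a_0 + m')/q').
  step 1: m=30, q=26, a=2
  step 2: m=22, q=17, a=3
  step 3: m=29, q=5, a=11
  step 4: m=26, q=50, a=1
  step 5: m=24, q=7, a=7
  step 6: m=25, q=43, a=1
  step 7: m=18, q=14, a=3
  step 8: m=24, q=25, a=2
  step 9: m=26, q=10, a=5
  step 10: m=24, q=35, a=1
  step 11: m=11, q=23, a=1
  step 12: m=12, q=34, a=1
  step 13: m=22, q=13, a=4
  step 14: m=30, q=2, a=30
  step 15: m=30, q=13, a=4
  step 16: m=22, q=34, a=1
  step 17: m=12, q=23, a=1
  step 18: m=11, q=35, a=1
  step 19: m=24, q=10, a=5
  step 20: m=26, q=25, a=2
  step 21: m=24, q=14, a=3
  step 22: m=18, q=43, a=1
  step 23: m=25, q=7, a=7
  step 24: m=24, q=50, a=1
  step 25: m=26, q=5, a=11
  step 26: m=29, q=17, a=3
  step 27: m=22, q=26, a=2
  step 28: m=30, q=1, a=60
a_28 = 2*a_0 = 60, so the period closes here.
sqrt(926) = [30; 2, 3, 11, 1, 7, 1, 3, 2, 5, 1, 1, 1, 4, 30, 4, 1, 1, 1, 5, 2, 3, 1, 7, 1, 11, 3, 2, 60]
Period length = 28

28


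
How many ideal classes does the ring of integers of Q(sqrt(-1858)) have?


K = Q(sqrt(-1858)). d mod 4 = 2, so D = disc(K) = 4d = -7432
h(K) equals the number of primitive reduced positive-definite forms (a, b, c) = a*x^2 + b*x*y + c*y^2 with b^2 - 4ac = D,
where reduced means |b| <= a <= c, with b >= 0 whenever |b| = a or a = c, and primitive means gcd(a, b, c) = 1.
Reduced forces 3a^2 <= |D| = 7432, so 1 <= a <= 49; b must have the parity of D, and c = (b^2 - D)/(4a) must be an integer >= a.
Enumerate a = 1..49, b in [-a, a]:
  a=1: (1, 0, 1858)  [1]
  a=2: (2, 0, 929)  [1]
  a=3..6: none
  a=7: (7, -4, 266), (7, 4, 266)  [2]
  a=8..10: none
  a=11: (11, -2, 169), (11, 2, 169)  [2]
  a=12: none
  a=13: (13, -2, 143), (13, 2, 143)  [2]
  a=14: (14, -4, 133), (14, 4, 133)  [2]
  a=15..18: none
  a=19: (19, -4, 98), (19, 4, 98)  [2]
  a=20..21: none
  a=22: (22, -20, 89), (22, 20, 89)  [2]
  a=23..25: none
  a=26: (26, -24, 77), (26, 24, 77)  [2]
  a=27..30: none
  a=31: (31, -16, 62), (31, 16, 62)  [2]
  a=32..37: none
  a=38: (38, -4, 49), (38, 4, 49)  [2]
  a=39..49: none
Total reduced forms: 1 + 1 + 2 + 2 + 2 + 2 + 2 + 2 + 2 + 2 + 2 = 20
h = 20

20


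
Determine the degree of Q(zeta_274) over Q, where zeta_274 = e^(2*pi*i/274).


The degree equals Euler's totient phi(274).
274 = 2 * 137
phi(274) = 136

136


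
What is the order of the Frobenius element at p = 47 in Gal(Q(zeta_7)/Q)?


The Frobenius at p in Gal(Q(zeta_n)/Q) = (Z/nZ)* is the class of p, so its order is ord_7(47), the smallest k >= 1 with 47^k = 1 mod 7.
n = 7 = 7, phi(7) = 6; the order divides phi(n).
Divisors of 6: 1, 2, 3, 6
Repeated squaring mod 7: 47^1 = 5, 47^2 = 4, 47^4 = 2
Test divisors in increasing order:
  k=1: 47^1 = 5 mod 7
  k=2: 47^2 = 4 mod 7
  k=3: 47^3 = 4 * 5 = 6 mod 7
  k=6: 47^6 = 2 * 4 = 1 mod 7  <- first divisor giving 1
Order = 6

6


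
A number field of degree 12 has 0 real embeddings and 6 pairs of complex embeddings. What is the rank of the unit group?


By Dirichlet's unit theorem:
rank = r1 + r2 - 1
= 0 + 6 - 1
= 5

5


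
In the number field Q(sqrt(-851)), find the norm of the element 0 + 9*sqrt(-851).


N(a + b*sqrt(d)) = a^2 - d*b^2
= (0)^2 - (-851)*(9)^2
= 0 + 68931
= 68931

68931


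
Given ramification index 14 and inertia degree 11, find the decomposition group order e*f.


|D_P| = e * f
= 14 * 11
= 154

154


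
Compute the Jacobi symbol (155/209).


Compute (155/209) via quadratic reciprocity:
  reciprocity: (155/209) -> +(209/155)
  reduce: (54/155)
  pull out 2: (2/155) = -1  (since 155 mod 8 = 3)
  reciprocity: (27/155) -> -(155/27)
  reduce: (20/27)
  pull out 2: (2/27) = -1  (since 27 mod 8 = 3)
  pull out 2: (2/27) = -1  (since 27 mod 8 = 3)
  reciprocity: (5/27) -> +(27/5)
  reduce: (2/5)
  pull out 2: (2/5) = -1  (since 5 mod 8 = 5)
  (1/5) = 1
Product of signs = -1

-1


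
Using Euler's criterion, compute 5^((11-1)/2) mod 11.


p = 11 is prime and the exponent is (p-1)/2 = 5, so by Euler's criterion 5^5 = (5/11) = +1 or -1 mod 11.
Compute by square-and-multiply:
  5 = 4 + 1 (binary 101)
  Repeated squaring mod 11: 5^1 = 5, 5^2 = 3, 5^4 = 9
  5^5 = 5^4 * 5^1 = 9 * 5 mod 11
    9 * 5 = 45 = 1 mod 11
  5^5 = 1 mod 11
Result 1: 5 is a quadratic residue mod 11.
5^5 mod 11 = 1

1


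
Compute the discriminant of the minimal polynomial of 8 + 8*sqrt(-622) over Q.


The element 8 + 8*sqrt(-622) has minimal polynomial:
x^2 - 16*x + 39872
Discriminant = (-16)^2 - 4*(39872)
= 256 - 159488
= -159232

-159232


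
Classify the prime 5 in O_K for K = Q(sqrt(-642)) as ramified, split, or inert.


K = Q(sqrt(-642)). Since d mod 4 = 2, disc(K) = -2568.
Check p | disc: -2568 mod 5 = 2.
p does not divide disc. Compute Legendre symbol (d/p):
3^((5-1)/2) mod 5 = -1
(d/p) = -1, so p is inert: (p) stays prime with e=1, f=2, g=1.
Therefore p is inert.

inert


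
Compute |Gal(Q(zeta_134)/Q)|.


|Gal(Q(zeta_134)/Q)| = phi(134)
= 66

66


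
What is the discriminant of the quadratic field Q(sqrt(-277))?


For K = Q(sqrt(d)) with d squarefree: disc(K) = d if d = 1 mod 4, and disc(K) = 4d if d = 2 or 3 mod 4.
Here d = -277, and d mod 4 = 3.
d = 3 mod 4, not 1 (O_K = Z[sqrt(d)]), so disc(K) = 4d = 4 * (-277) = -1108

-1108


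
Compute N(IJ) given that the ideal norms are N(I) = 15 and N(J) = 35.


N(IJ) = N(I) * N(J)
= 15 * 35
= 525

525


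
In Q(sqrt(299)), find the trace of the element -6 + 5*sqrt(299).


Tr(a + b*sqrt(d)) = (a + b*sqrt(d)) + (a - b*sqrt(d)) = 2a
= 2 * (-6)
= -12

-12


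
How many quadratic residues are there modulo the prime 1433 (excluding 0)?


For prime p, the number of non-zero quadratic residues is (p-1)/2.
= (1433-1)/2
= 716

716


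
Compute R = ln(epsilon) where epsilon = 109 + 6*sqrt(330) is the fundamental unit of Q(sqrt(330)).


epsilon = 109 + 6*sqrt(330)
= 217.9954
R = ln(217.9954)
= 5.3845

5.3845


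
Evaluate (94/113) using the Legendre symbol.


p = 113 is prime, so compute (94/113) with the reciprocity algorithm (Jacobi-symbol steps: pull out 2s via (2/n), flip via reciprocity, reduce):
  pull out 2: (2/113) = +1  (since 113 mod 8 = 1)
  reciprocity: (47/113) -> +(113/47)
  reduce: (19/47)
  reciprocity: (19/47) -> -(47/19)
  reduce: (9/19)
  reciprocity: (9/19) -> +(19/9)
  reduce: (1/9)
  (1/9) = 1
Product of signs = -1
(94/113) = -1

-1


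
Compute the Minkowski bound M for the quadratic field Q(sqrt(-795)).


d = -795, d mod 4 = 1, so disc(K) = d = -795; |disc(K)| = 795
Imaginary quadratic field, so n = 2, s = r2 = 1, r1 = 0
M = (n!/n^n) * (4/pi)^s * sqrt(|disc(K)|) = (2!/2^2) * (4/pi)^1 * sqrt(795)
= 0.5 * 1.273240 * 28.195744
= 17.9500

17.9500


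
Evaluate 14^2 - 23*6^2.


x^2 - d*y^2
= 14^2 - 23*6^2
= 196 - 828
= -632

-632


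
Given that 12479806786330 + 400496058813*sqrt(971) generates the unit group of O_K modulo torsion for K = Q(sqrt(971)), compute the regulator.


epsilon = 12479806786330 + 400496058813*sqrt(971)
= 2.4960e+13
R = ln(2.4960e+13)
= 30.8483

30.8483


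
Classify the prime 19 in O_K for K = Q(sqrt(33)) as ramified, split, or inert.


K = Q(sqrt(33)). Since d mod 4 = 1, disc(K) = 33.
Check p | disc: 33 mod 19 = 14.
p does not divide disc. Compute Legendre symbol (d/p):
14^((19-1)/2) mod 19 = -1
(d/p) = -1, so p is inert: (p) stays prime with e=1, f=2, g=1.
Therefore p is inert.

inert


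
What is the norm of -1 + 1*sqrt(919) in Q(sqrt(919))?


N(a + b*sqrt(d)) = a^2 - d*b^2
= (-1)^2 - (919)*(1)^2
= 1 - 919
= -918

-918


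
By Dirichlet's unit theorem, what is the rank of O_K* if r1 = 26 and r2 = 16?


By Dirichlet's unit theorem:
rank = r1 + r2 - 1
= 26 + 16 - 1
= 41

41


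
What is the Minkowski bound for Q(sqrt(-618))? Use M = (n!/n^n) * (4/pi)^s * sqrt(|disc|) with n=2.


d = -618, d mod 4 = 2, so disc(K) = 4d = -2472; |disc(K)| = 2472
Imaginary quadratic field, so n = 2, s = r2 = 1, r1 = 0
M = (n!/n^n) * (4/pi)^s * sqrt(|disc(K)|) = (2!/2^2) * (4/pi)^1 * sqrt(2472)
= 0.5 * 1.273240 * 49.719212
= 31.6522

31.6522


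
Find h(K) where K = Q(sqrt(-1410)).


K = Q(sqrt(-1410)). d mod 4 = 2, so D = disc(K) = 4d = -5640
h(K) equals the number of primitive reduced positive-definite forms (a, b, c) = a*x^2 + b*x*y + c*y^2 with b^2 - 4ac = D,
where reduced means |b| <= a <= c, with b >= 0 whenever |b| = a or a = c, and primitive means gcd(a, b, c) = 1.
Reduced forces 3a^2 <= |D| = 5640, so 1 <= a <= 43; b must have the parity of D, and c = (b^2 - D)/(4a) must be an integer >= a.
Enumerate a = 1..43, b in [-a, a]:
  a=1: (1, 0, 1410)  [1]
  a=2: (2, 0, 705)  [1]
  a=3: (3, 0, 470)  [1]
  a=4: none
  a=5: (5, 0, 282)  [1]
  a=6: (6, 0, 235)  [1]
  a=7: (7, -4, 202), (7, 4, 202)  [2]
  a=8..9: none
  a=10: (10, 0, 141)  [1]
  a=11: (11, -6, 129), (11, 6, 129)  [2]
  a=12..13: none
  a=14: (14, -4, 101), (14, 4, 101)  [2]
  a=15: (15, 0, 94)  [1]
  a=16: none
  a=17: (17, -2, 83), (17, 2, 83)  [2]
  a=18..20: none
  a=21: (21, -18, 71), (21, 18, 71)  [2]
  a=22: (22, -16, 67), (22, 16, 67)  [2]
  a=23: (23, -8, 62), (23, 8, 62)  [2]
  a=24..29: none
  a=30: (30, 0, 47)  [1]
  a=31: (31, -8, 46), (31, 8, 46)  [2]
  a=32: none
  a=33: (33, -6, 43), (33, 6, 43)  [2]
  a=34: (34, -32, 49), (34, 32, 49)  [2]
  a=35: (35, -10, 41), (35, 10, 41)  [2]
  a=36: none
  a=37: (37, -24, 42), (37, 24, 42)  [2]
  a=38..43: none
Total reduced forms: 1 + 1 + 1 + 1 + 1 + 2 + 1 + 2 + 2 + 1 + 2 + 2 + 2 + 2 + 1 + 2 + 2 + 2 + 2 + 2 = 32
h = 32

32


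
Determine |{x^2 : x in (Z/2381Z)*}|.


For prime p, the number of non-zero quadratic residues is (p-1)/2.
= (2381-1)/2
= 1190

1190


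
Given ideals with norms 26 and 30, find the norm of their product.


N(IJ) = N(I) * N(J)
= 26 * 30
= 780

780


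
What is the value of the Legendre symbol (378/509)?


p = 509 is prime, so compute (378/509) with the reciprocity algorithm (Jacobi-symbol steps: pull out 2s via (2/n), flip via reciprocity, reduce):
  pull out 2: (2/509) = -1  (since 509 mod 8 = 5)
  reciprocity: (189/509) -> +(509/189)
  reduce: (131/189)
  reciprocity: (131/189) -> +(189/131)
  reduce: (58/131)
  pull out 2: (2/131) = -1  (since 131 mod 8 = 3)
  reciprocity: (29/131) -> +(131/29)
  reduce: (15/29)
  reciprocity: (15/29) -> +(29/15)
  reduce: (14/15)
  pull out 2: (2/15) = +1  (since 15 mod 8 = 7)
  reciprocity: (7/15) -> -(15/7)
  reduce: (1/7)
  (1/7) = 1
Product of signs = -1
(378/509) = -1

-1


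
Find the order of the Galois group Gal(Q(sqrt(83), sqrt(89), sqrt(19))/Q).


The 3 square roots of distinct primes are multiplicatively independent over Q,
so [K:Q] = 2^3 and Gal(K/Q) is isomorphic to (Z/2Z)^3.
|Gal| = 2^3 = 8

8


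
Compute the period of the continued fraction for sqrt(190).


Run the CF algorithm for sqrt(190).
a_0 = floor(sqrt(190)) = 13; set m_0=0, q_0=1.
Recurrence: m' = q*a - m,  q' = (d - m'^2)/q,  a' = floor((a_0 + m')/q').
  step 1: m=13, q=21, a=1
  step 2: m=8, q=6, a=3
  step 3: m=10, q=15, a=1
  step 4: m=5, q=11, a=1
  step 5: m=6, q=14, a=1
  step 6: m=8, q=9, a=2
  step 7: m=10, q=10, a=2
  step 8: m=10, q=9, a=2
  step 9: m=8, q=14, a=1
  step 10: m=6, q=11, a=1
  step 11: m=5, q=15, a=1
  step 12: m=10, q=6, a=3
  step 13: m=8, q=21, a=1
  step 14: m=13, q=1, a=26
a_14 = 2*a_0 = 26, so the period closes here.
sqrt(190) = [13; 1, 3, 1, 1, 1, 2, 2, 2, 1, 1, 1, 3, 1, 26]
Period length = 14

14


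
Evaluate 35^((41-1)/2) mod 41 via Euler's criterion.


p = 41 is prime and the exponent is (p-1)/2 = 20, so by Euler's criterion 35^20 = (35/41) = +1 or -1 mod 41.
Compute by square-and-multiply:
  20 = 16 + 4 (binary 10100)
  Repeated squaring mod 41: 35^1 = 35, 35^2 = 36, 35^4 = 25, 35^8 = 10, 35^16 = 18
  35^20 = 35^16 * 35^4 = 18 * 25 mod 41
    18 * 25 = 450 = 40 mod 41
  35^20 = 40 mod 41
Result 40 = p - 1 = -1 mod 41: 35 is a quadratic non-residue mod 41. As a residue in [0, p-1] the value is 40.
35^20 mod 41 = 40

40


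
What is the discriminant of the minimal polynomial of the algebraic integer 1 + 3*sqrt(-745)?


The element 1 + 3*sqrt(-745) has minimal polynomial:
x^2 - 2*x + 6706
Discriminant = (-2)^2 - 4*(6706)
= 4 - 26824
= -26820

-26820


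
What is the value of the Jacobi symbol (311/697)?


Compute (311/697) via quadratic reciprocity:
  reciprocity: (311/697) -> +(697/311)
  reduce: (75/311)
  reciprocity: (75/311) -> -(311/75)
  reduce: (11/75)
  reciprocity: (11/75) -> -(75/11)
  reduce: (9/11)
  reciprocity: (9/11) -> +(11/9)
  reduce: (2/9)
  pull out 2: (2/9) = +1  (since 9 mod 8 = 1)
  (1/9) = 1
Product of signs = 1

1


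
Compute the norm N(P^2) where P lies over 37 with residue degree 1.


N(P^a) = p^(a*f)
= 37^(2*1)
= 37^2
= 1369

1369


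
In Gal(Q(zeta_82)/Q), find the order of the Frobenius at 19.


The Frobenius at p in Gal(Q(zeta_n)/Q) = (Z/nZ)* is the class of p, so its order is ord_82(19), the smallest k >= 1 with 19^k = 1 mod 82.
n = 82 = 2 * 41, phi(82) = 40; the order divides phi(n).
Divisors of 40: 1, 2, 4, 5, 8, 10, 20, 40
Repeated squaring mod 82: 19^1 = 19, 19^2 = 33, 19^4 = 23, 19^8 = 37, 19^16 = 57, 19^32 = 51
Test divisors in increasing order:
  k=1: 19^1 = 19 mod 82
  k=2: 19^2 = 33 mod 82
  k=4: 19^4 = 23 mod 82
  k=5: 19^5 = 23 * 19 = 27 mod 82
  k=8: 19^8 = 37 mod 82
  k=10: 19^10 = 37 * 33 = 73 mod 82
  k=20: 19^20 = 57 * 23 = 81 mod 82
  k=40: 19^40 = 51 * 37 = 1 mod 82  <- first divisor giving 1
Order = 40

40


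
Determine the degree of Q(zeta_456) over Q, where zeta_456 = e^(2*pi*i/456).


The degree equals Euler's totient phi(456).
456 = 2^3 * 3 * 19
phi(456) = 144

144


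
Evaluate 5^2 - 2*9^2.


x^2 - d*y^2
= 5^2 - 2*9^2
= 25 - 162
= -137

-137


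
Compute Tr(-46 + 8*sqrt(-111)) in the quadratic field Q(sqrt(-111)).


Tr(a + b*sqrt(d)) = (a + b*sqrt(d)) + (a - b*sqrt(d)) = 2a
= 2 * (-46)
= -92

-92


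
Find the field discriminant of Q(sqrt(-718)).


For K = Q(sqrt(d)) with d squarefree: disc(K) = d if d = 1 mod 4, and disc(K) = 4d if d = 2 or 3 mod 4.
Here d = -718, and d mod 4 = 2.
d = 2 mod 4, not 1 (O_K = Z[sqrt(d)]), so disc(K) = 4d = 4 * (-718) = -2872

-2872


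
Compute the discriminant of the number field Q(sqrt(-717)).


For K = Q(sqrt(d)) with d squarefree: disc(K) = d if d = 1 mod 4, and disc(K) = 4d if d = 2 or 3 mod 4.
Here d = -717, and d mod 4 = 3.
d = 3 mod 4, not 1 (O_K = Z[sqrt(d)]), so disc(K) = 4d = 4 * (-717) = -2868

-2868


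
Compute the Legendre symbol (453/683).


p = 683 is prime, so compute (453/683) with the reciprocity algorithm (Jacobi-symbol steps: pull out 2s via (2/n), flip via reciprocity, reduce):
  reciprocity: (453/683) -> +(683/453)
  reduce: (230/453)
  pull out 2: (2/453) = -1  (since 453 mod 8 = 5)
  reciprocity: (115/453) -> +(453/115)
  reduce: (108/115)
  pull out 2: (2/115) = -1  (since 115 mod 8 = 3)
  pull out 2: (2/115) = -1  (since 115 mod 8 = 3)
  reciprocity: (27/115) -> -(115/27)
  reduce: (7/27)
  reciprocity: (7/27) -> -(27/7)
  reduce: (6/7)
  pull out 2: (2/7) = +1  (since 7 mod 8 = 7)
  reciprocity: (3/7) -> -(7/3)
  reduce: (1/3)
  (1/3) = 1
Product of signs = 1
(453/683) = 1

1


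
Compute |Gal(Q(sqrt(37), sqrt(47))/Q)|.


The 2 square roots of distinct primes are multiplicatively independent over Q,
so [K:Q] = 2^2 and Gal(K/Q) is isomorphic to (Z/2Z)^2.
|Gal| = 2^2 = 4

4


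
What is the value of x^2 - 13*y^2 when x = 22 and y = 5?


x^2 - d*y^2
= 22^2 - 13*5^2
= 484 - 325
= 159

159


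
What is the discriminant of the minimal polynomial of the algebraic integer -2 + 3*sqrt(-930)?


The element -2 + 3*sqrt(-930) has minimal polynomial:
x^2 + 4*x + 8374
Discriminant = (4)^2 - 4*(8374)
= 16 - 33496
= -33480

-33480


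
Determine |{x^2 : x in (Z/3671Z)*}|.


For prime p, the number of non-zero quadratic residues is (p-1)/2.
= (3671-1)/2
= 1835

1835


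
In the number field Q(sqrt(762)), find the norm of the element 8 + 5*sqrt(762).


N(a + b*sqrt(d)) = a^2 - d*b^2
= (8)^2 - (762)*(5)^2
= 64 - 19050
= -18986

-18986


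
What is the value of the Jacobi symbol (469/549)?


Compute (469/549) via quadratic reciprocity:
  reciprocity: (469/549) -> +(549/469)
  reduce: (80/469)
  pull out 2: (2/469) = -1  (since 469 mod 8 = 5)
  pull out 2: (2/469) = -1  (since 469 mod 8 = 5)
  pull out 2: (2/469) = -1  (since 469 mod 8 = 5)
  pull out 2: (2/469) = -1  (since 469 mod 8 = 5)
  reciprocity: (5/469) -> +(469/5)
  reduce: (4/5)
  pull out 2: (2/5) = -1  (since 5 mod 8 = 5)
  pull out 2: (2/5) = -1  (since 5 mod 8 = 5)
  (1/5) = 1
Product of signs = 1

1


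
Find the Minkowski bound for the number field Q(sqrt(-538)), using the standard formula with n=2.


d = -538, d mod 4 = 2, so disc(K) = 4d = -2152; |disc(K)| = 2152
Imaginary quadratic field, so n = 2, s = r2 = 1, r1 = 0
M = (n!/n^n) * (4/pi)^s * sqrt(|disc(K)|) = (2!/2^2) * (4/pi)^1 * sqrt(2152)
= 0.5 * 1.273240 * 46.389654
= 29.5326

29.5326


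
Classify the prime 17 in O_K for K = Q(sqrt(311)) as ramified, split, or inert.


K = Q(sqrt(311)). Since d mod 4 = 3, disc(K) = 1244.
Check p | disc: 1244 mod 17 = 3.
p does not divide disc. Compute Legendre symbol (d/p):
5^((17-1)/2) mod 17 = -1
(d/p) = -1, so p is inert: (p) stays prime with e=1, f=2, g=1.
Therefore p is inert.

inert


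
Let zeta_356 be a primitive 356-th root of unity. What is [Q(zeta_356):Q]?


The degree equals Euler's totient phi(356).
356 = 2^2 * 89
phi(356) = 176

176


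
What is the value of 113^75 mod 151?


p = 151 is prime and the exponent is (p-1)/2 = 75, so by Euler's criterion 113^75 = (113/151) = +1 or -1 mod 151.
Compute by square-and-multiply:
  75 = 64 + 8 + 2 + 1 (binary 1001011)
  Repeated squaring mod 151: 113^1 = 113, 113^2 = 85, 113^4 = 128, 113^8 = 76, 113^16 = 38, 113^32 = 85, 113^64 = 128
  113^75 = 113^64 * 113^8 * 113^2 * 113^1 = 128 * 76 * 85 * 113 mod 151
    128 * 76 = 9728 = 64 mod 151
    64 * 85 = 5440 = 4 mod 151
    4 * 113 = 452 = 150 mod 151
  113^75 = 150 mod 151
Result 150 = p - 1 = -1 mod 151: 113 is a quadratic non-residue mod 151. As a residue in [0, p-1] the value is 150.
113^75 mod 151 = 150

150


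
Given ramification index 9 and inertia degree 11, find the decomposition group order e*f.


|D_P| = e * f
= 9 * 11
= 99

99


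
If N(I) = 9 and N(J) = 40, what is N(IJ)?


N(IJ) = N(I) * N(J)
= 9 * 40
= 360

360


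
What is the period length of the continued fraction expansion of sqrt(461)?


Run the CF algorithm for sqrt(461).
a_0 = floor(sqrt(461)) = 21; set m_0=0, q_0=1.
Recurrence: m' = q*a - m,  q' = (d - m'^2)/q,  a' = floor((a_0 + m')/q').
  step 1: m=21, q=20, a=2
  step 2: m=19, q=5, a=8
  step 3: m=21, q=4, a=10
  step 4: m=19, q=25, a=1
  step 5: m=6, q=17, a=1
  step 6: m=11, q=20, a=1
  step 7: m=9, q=19, a=1
  step 8: m=10, q=19, a=1
  step 9: m=9, q=20, a=1
  step 10: m=11, q=17, a=1
  step 11: m=6, q=25, a=1
  step 12: m=19, q=4, a=10
  step 13: m=21, q=5, a=8
  step 14: m=19, q=20, a=2
  step 15: m=21, q=1, a=42
a_15 = 2*a_0 = 42, so the period closes here.
sqrt(461) = [21; 2, 8, 10, 1, 1, 1, 1, 1, 1, 1, 1, 10, 8, 2, 42]
Period length = 15

15


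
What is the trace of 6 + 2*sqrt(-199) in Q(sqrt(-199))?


Tr(a + b*sqrt(d)) = (a + b*sqrt(d)) + (a - b*sqrt(d)) = 2a
= 2 * (6)
= 12

12


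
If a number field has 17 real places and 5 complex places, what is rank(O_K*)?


By Dirichlet's unit theorem:
rank = r1 + r2 - 1
= 17 + 5 - 1
= 21

21


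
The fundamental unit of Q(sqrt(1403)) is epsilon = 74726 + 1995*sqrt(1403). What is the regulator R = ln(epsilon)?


epsilon = 74726 + 1995*sqrt(1403)
= 149452.0000
R = ln(149452.0000)
= 11.9147

11.9147


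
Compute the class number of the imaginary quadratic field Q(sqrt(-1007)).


K = Q(sqrt(-1007)). d mod 4 = 1, so D = disc(K) = d = -1007
h(K) equals the number of primitive reduced positive-definite forms (a, b, c) = a*x^2 + b*x*y + c*y^2 with b^2 - 4ac = D,
where reduced means |b| <= a <= c, with b >= 0 whenever |b| = a or a = c, and primitive means gcd(a, b, c) = 1.
Reduced forces 3a^2 <= |D| = 1007, so 1 <= a <= 18; b must have the parity of D, and c = (b^2 - D)/(4a) must be an integer >= a.
Enumerate a = 1..18, b in [-a, a]:
  a=1: (1, 1, 252)  [1]
  a=2: (2, -1, 126), (2, 1, 126)  [2]
  a=3: (3, -1, 84), (3, 1, 84)  [2]
  a=4: (4, -1, 63), (4, 1, 63)  [2]
  a=5: none
  a=6: (6, -5, 43), (6, -1, 42), (6, 1, 42), (6, 5, 43)  [4]
  a=7: (7, -1, 36), (7, 1, 36)  [2]
  a=8: (8, -7, 33), (8, 7, 33)  [2]
  a=9: (9, -1, 28), (9, 1, 28)  [2]
  a=10: none
  a=11: (11, -7, 24), (11, 7, 24)  [2]
  a=12: (12, -7, 22), (12, -1, 21), (12, 1, 21), (12, 7, 22)  [4]
  a=13: none
  a=14: (14, -13, 21), (14, -1, 18), (14, 1, 18), (14, 13, 21)  [4]
  a=15: none
  a=16: (16, -9, 17), (16, 9, 17)  [2]
  a=17: none
  a=18: (18, 17, 18)  [1]
Total reduced forms: 1 + 2 + 2 + 2 + 4 + 2 + 2 + 2 + 2 + 4 + 4 + 2 + 1 = 30
h = 30

30


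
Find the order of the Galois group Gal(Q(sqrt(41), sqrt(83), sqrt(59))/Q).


The 3 square roots of distinct primes are multiplicatively independent over Q,
so [K:Q] = 2^3 and Gal(K/Q) is isomorphic to (Z/2Z)^3.
|Gal| = 2^3 = 8

8


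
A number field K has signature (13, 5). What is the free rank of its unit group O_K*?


By Dirichlet's unit theorem:
rank = r1 + r2 - 1
= 13 + 5 - 1
= 17

17


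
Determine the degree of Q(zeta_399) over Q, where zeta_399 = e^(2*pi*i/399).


The degree equals Euler's totient phi(399).
399 = 3 * 7 * 19
phi(399) = 216

216


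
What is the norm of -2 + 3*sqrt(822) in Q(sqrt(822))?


N(a + b*sqrt(d)) = a^2 - d*b^2
= (-2)^2 - (822)*(3)^2
= 4 - 7398
= -7394

-7394


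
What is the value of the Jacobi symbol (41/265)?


Compute (41/265) via quadratic reciprocity:
  reciprocity: (41/265) -> +(265/41)
  reduce: (19/41)
  reciprocity: (19/41) -> +(41/19)
  reduce: (3/19)
  reciprocity: (3/19) -> -(19/3)
  reduce: (1/3)
  (1/3) = 1
Product of signs = -1

-1


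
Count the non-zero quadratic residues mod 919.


For prime p, the number of non-zero quadratic residues is (p-1)/2.
= (919-1)/2
= 459

459
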